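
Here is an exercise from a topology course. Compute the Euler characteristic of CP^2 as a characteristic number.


For any closed oriented manifold, <e(TM),[M]> = chi(M).
chi(CP^2) = 2+1 = 3

3


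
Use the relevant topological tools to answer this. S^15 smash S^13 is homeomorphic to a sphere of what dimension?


S^m ^ S^n = S^{m+n}.
k = 15 + 13 = 28

28


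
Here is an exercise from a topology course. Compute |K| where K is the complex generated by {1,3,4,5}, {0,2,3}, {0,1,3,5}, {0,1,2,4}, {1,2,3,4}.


Each maximal simplex on m vertices has 2^m - 1 nonempty faces.
Take the union (dedupe shared faces).
Total distinct faces = 38

38


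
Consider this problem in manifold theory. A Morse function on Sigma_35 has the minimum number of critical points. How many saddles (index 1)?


A perfect Morse function has m_k = b_k.
For Sigma_35: b_0=1, b_1=2g=70, b_2=1.
Saddles m_1 = 2g = 70

70


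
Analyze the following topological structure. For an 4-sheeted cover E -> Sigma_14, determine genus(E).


For an n-sheeted cover: chi(E) = n * chi(B).
chi(Sigma_14) = 2 - 2*14 = -26.
chi(E) = 4 * (-26) = -104.
genus(E) = (2 - chi(E))/2 = (2 - (-104))/2 = 106/2 = 53

53


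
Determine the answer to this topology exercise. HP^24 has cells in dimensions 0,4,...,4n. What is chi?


HP^24 has one cell in each dimension 0, 4, ..., 4*24 (24+1 cells, all even-dim).
chi = 24 + 1 = 25

25


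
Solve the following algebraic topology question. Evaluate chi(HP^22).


HP^22 has one cell in each dimension 0, 4, ..., 4*22 (22+1 cells, all even-dim).
chi = 22 + 1 = 23

23


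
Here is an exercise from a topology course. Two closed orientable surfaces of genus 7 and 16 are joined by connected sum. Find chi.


chi(Sigma_7) = 2 - 2*7 = -12
chi(Sigma_16) = 2 - 2*16 = -30
For surfaces: chi(A#B) = chi(A) + chi(B) - 2.
chi = -12 + -30 - 2 = -44

-44


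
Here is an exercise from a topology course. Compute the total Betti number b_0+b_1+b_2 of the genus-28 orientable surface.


For Sigma_28: b_0 = 1, b_1 = 2g = 56, b_2 = 1.
Total = 1 + 56 + 1 = 58

58


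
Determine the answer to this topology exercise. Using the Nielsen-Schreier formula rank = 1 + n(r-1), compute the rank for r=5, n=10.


Nielsen-Schreier: an index-n subgroup of F_r is free of rank 1 + n(r-1).
Equivalently: chi(cover) = n*chi(base); chi(vee_r S^1) = 1 - 5 = -4.
chi(E) = 10*(-4) = -40; rank = 1 - chi(E) = 1 - (-40) = 41.
rank = 1 + 10*(5-1) = 1 + 40 = 41

41


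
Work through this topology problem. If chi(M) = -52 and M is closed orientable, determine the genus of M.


chi = 2 - 2g for closed orientable surfaces.
-52 = 2 - 2g
2g = 2 - (-52) = 54
g = 27

27


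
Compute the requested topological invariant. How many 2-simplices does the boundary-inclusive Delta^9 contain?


Delta^9 has 9+1 vertices. A 2-face is a choice of 2+1 vertices.
f_2 = C(9+1, 2+1) = C(10,3) = 120

120


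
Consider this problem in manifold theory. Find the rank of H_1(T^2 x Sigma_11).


pi_1(A x B) = pi_1(A) x pi_1(B); rank of abelianization = b_1.
b_1(T^2) = 2, b_1(Sigma_11) = 2*11 = 22.
b_1(product) = 2 + 22 = 24

24


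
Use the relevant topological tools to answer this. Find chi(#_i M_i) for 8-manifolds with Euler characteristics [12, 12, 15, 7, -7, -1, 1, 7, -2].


For n-manifolds: chi(A#B) = chi(A) + chi(B) - chi(S^8).
chi(S^8) = 1 + (-1)^8 = 2.
chi(#) = (sum chi_i) - (9-1)*chi(S^8) = 44 - 8*2 = 28

28


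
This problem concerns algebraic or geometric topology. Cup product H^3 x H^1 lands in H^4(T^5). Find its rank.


Cup product: H^p x H^q -> H^{p+q}; here p+q = 3+1 = 4.
rank H^k(T^n) = C(n,k).
C(5,4) = 5

5


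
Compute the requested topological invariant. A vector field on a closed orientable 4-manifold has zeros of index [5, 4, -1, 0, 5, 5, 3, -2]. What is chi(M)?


Poincare-Hopf: chi(M) = sum of indices of zeros.
chi = (5) + (4) + (-1) + (0) + (5) + (5) + (3) + (-2) = 19

19


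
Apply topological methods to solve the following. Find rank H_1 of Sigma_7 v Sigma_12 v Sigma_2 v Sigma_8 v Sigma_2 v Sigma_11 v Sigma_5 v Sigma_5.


For a wedge X v Y: reduced H_k(X v Y) = H_k(X) + H_k(Y).
Each Sigma_g contributes b_1 = 2g.
b_1 = 14 + 24 + 4 + 16 + 4 + 22 + 10 + 10 = 104

104


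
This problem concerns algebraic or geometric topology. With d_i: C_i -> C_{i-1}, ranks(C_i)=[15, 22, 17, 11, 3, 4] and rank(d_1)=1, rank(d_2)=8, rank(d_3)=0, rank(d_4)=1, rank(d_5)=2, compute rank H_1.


rank H_k = rank(ker d_k) - rank(im d_{k+1}).
rank(ker d_1) = rank(C_1) - rank(d_1) = 22 - 1 = 21.
rank(im d_{1+1}) = 8.
rank H_1 = 21 - 8 = 13

13


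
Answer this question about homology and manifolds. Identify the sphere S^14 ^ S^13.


S^m ^ S^n = S^{m+n}.
k = 14 + 13 = 27

27


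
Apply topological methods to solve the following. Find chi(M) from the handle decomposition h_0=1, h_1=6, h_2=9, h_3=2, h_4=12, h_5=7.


Handles of index k contribute (-1)^k to chi (same as CW cells).
chi = (1) + (-6) + (9) + (-2) + (12) + (-7) = 7

7


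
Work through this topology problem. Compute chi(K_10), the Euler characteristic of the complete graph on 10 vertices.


K_10: V = 10, E = C(10,2) = 45.
chi = V - E = 10 - 45 = -35

-35


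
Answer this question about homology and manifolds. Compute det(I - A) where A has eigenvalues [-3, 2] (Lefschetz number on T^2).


For a torus self-map: L(f) = det(I - A) where A acts on H_1.
L(f) = (1--3) * (1-2) = 4 * -1 = -4

-4


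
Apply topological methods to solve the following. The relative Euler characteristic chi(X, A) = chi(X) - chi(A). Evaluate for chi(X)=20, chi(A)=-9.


Relative Euler characteristic: chi(X, A) = chi(X) - chi(A).
= 20 - (-9) = 29

29


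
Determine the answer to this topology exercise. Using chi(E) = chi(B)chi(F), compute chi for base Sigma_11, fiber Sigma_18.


For a fiber bundle F -> E -> B (with CW structure): chi(E) = chi(B) * chi(F).
chi(Sigma_11) = -20, chi(Sigma_18) = -34.
chi(E) = (-20) * (-34) = 680

680


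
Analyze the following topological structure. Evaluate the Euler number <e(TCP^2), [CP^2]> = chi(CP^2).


For any closed oriented manifold, <e(TM),[M]> = chi(M).
chi(CP^2) = 2+1 = 3

3


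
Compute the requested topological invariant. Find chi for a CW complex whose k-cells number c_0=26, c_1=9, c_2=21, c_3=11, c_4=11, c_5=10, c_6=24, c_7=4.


chi = sum_k (-1)^k c_k.
= (-1)^0*26 + (-1)^1*9 + (-1)^2*21 + (-1)^3*11 + (-1)^4*11 + (-1)^5*10 + (-1)^6*24 + (-1)^7*4
= (26) + (-9) + (21) + (-11) + (11) + (-10) + (24) + (-4)
= 48

48


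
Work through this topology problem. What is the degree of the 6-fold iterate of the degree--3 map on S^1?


deg(f) = -3. Degree is multiplicative: deg(f^6) = (deg f)^6.
deg(f^6) = (-3)^6 = 729

729


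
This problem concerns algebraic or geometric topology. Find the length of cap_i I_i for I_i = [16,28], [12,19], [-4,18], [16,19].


Intersection = [max(a_i), min(b_i)] = [16, 18].
Length = 18 - 16 = 2

2


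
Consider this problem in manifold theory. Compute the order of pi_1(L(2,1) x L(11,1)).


pi_1(X x Y) = pi_1(X) x pi_1(Y).
pi_1(L(2,1)) = Z/2, pi_1(L(11,1)) = Z/11.
|Z/2 x Z/11| = 2 * 11 = 22

22


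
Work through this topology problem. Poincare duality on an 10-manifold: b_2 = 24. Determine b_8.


Poincare duality for closed orientable n-manifolds: b_k = b_{n-k}.
Here n = 10, so b_8 = b_2 = 24

24


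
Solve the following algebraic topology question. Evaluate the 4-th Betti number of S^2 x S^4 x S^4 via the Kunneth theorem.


Each S^d has Poincare polynomial 1 + t^d.
The product S^2 x S^4 x S^4 has Poincare polynomial prod(1+t^d_i).
Expanding: b_0=1, b_2=1, b_4=2, b_6=2, b_8=1, b_10=1.
b_4 = 2

2


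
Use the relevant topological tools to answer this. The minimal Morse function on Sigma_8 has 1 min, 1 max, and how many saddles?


A perfect Morse function has m_k = b_k.
For Sigma_8: b_0=1, b_1=2g=16, b_2=1.
Saddles m_1 = 2g = 16

16


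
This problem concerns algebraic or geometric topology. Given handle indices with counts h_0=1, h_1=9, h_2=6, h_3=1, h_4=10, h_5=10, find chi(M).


Handles of index k contribute (-1)^k to chi (same as CW cells).
chi = (1) + (-9) + (6) + (-1) + (10) + (-10) = -3

-3


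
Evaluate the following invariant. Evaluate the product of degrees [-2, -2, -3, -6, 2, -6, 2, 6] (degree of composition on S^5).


Degree is multiplicative: deg(composition) = product of degrees.
= (-2) * (-2) * (-3) * (-6) * (2) * (-6) * (2) * (6) = -10368

-10368


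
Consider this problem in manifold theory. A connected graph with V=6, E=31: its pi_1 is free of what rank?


For a connected graph: rank(pi_1) = b_1 = E - V + 1 = 1 - chi.
chi = V - E = 6 - 31 = -25.
rank = 1 - (-25) = 31 - 6 + 1 = 26

26


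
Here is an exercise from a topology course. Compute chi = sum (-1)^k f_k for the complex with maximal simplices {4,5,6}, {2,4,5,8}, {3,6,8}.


Enumerate all faces; f-vector: f_0=6, f_1=11, f_2=6, f_3=1.
chi = sum (-1)^k f_k = 0

0


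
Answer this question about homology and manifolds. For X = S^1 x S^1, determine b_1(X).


Each S^d has Poincare polynomial 1 + t^d.
The product S^1 x S^1 has Poincare polynomial prod(1+t^d_i).
Expanding: b_0=1, b_1=2, b_2=1.
b_1 = 2

2


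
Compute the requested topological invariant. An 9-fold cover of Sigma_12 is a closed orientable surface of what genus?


For an n-sheeted cover: chi(E) = n * chi(B).
chi(Sigma_12) = 2 - 2*12 = -22.
chi(E) = 9 * (-22) = -198.
genus(E) = (2 - chi(E))/2 = (2 - (-198))/2 = 200/2 = 100

100


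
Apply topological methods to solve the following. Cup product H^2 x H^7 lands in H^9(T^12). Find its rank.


Cup product: H^p x H^q -> H^{p+q}; here p+q = 2+7 = 9.
rank H^k(T^n) = C(n,k).
C(12,9) = 220

220


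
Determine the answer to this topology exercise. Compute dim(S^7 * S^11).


Join of spheres: S^m * S^n = S^{m+n+1}.
dim = 7 + 11 + 1 = 19

19


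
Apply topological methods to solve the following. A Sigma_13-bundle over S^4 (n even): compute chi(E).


chi(S^4) = 2 (n even), chi(Sigma_13) = 2 - 2*13 = -24.
chi(E) = 2 * (-24) = -48

-48


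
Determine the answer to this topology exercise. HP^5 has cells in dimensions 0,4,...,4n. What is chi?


HP^5 has one cell in each dimension 0, 4, ..., 4*5 (5+1 cells, all even-dim).
chi = 5 + 1 = 6

6


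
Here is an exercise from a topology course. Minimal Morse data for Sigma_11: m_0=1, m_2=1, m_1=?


A perfect Morse function has m_k = b_k.
For Sigma_11: b_0=1, b_1=2g=22, b_2=1.
Saddles m_1 = 2g = 22

22


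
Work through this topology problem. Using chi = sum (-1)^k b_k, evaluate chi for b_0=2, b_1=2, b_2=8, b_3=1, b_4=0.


chi = sum_k (-1)^k b_k.
= (2) + (-2) + (8) + (-1) + (0)
= 7

7


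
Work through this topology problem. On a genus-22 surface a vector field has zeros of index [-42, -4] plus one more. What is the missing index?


Poincare-Hopf: sum of indices = chi(M).
chi(Sigma_22) = 2 - 2*22 = -42.
Sum of known indices = -46.
x = chi - (sum known) = -42 - (-46) = 4

4


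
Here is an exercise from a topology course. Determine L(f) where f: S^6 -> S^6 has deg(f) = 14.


On S^6: L(f) = tr(f_0*) + (-1)^6 tr(f_6*) = 1 + (-1)^6 * deg(f).
L(f) = 1 + (-1)^6 * 14 = 1 + 14 = 15

15


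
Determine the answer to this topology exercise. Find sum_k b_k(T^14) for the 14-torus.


b_k(T^14) = C(14,k), so the sum over k is sum_k C(14,k) = 2^14.
Total = 2^14 = 16384

16384


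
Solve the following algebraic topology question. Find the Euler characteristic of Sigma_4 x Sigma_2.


chi(Sigma_4) = 2 - 2*4 = -6
chi(Sigma_2) = 2 - 2*2 = -2
chi(product) = (-6) * (-2) = 12

12


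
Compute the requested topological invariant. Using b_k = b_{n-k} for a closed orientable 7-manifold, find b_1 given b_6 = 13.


Poincare duality for closed orientable n-manifolds: b_k = b_{n-k}.
Here n = 7, so b_1 = b_6 = 13

13


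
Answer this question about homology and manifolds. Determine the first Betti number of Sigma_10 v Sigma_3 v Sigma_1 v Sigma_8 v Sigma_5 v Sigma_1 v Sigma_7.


For a wedge X v Y: reduced H_k(X v Y) = H_k(X) + H_k(Y).
Each Sigma_g contributes b_1 = 2g.
b_1 = 20 + 6 + 2 + 16 + 10 + 2 + 14 = 70

70


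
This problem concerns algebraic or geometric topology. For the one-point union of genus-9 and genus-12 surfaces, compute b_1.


For a wedge: H_1(A v B) = H_1(A) + H_1(B).
b_1(Sigma_9) = 18, b_1(Sigma_12) = 24.
b_1 = 18 + 24 = 42

42


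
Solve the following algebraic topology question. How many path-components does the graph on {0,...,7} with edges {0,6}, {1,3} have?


Run DFS/union-find over 8 vertices.
V = 8, E = 2.
Number of components = 6

6


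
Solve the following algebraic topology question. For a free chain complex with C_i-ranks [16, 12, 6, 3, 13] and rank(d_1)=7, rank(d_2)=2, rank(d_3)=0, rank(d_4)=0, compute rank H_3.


rank H_k = rank(ker d_k) - rank(im d_{k+1}).
rank(ker d_3) = rank(C_3) - rank(d_3) = 3 - 0 = 3.
rank(im d_{3+1}) = 0.
rank H_3 = 3 - 0 = 3

3


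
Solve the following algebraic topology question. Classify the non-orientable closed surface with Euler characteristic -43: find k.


chi = 2 - k for closed non-orientable surfaces with k crosscaps.
-43 = 2 - k
k = 2 - (-43) = 45

45


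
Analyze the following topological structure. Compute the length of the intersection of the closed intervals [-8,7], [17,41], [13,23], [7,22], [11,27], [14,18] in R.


Intersection = [max(a_i), min(b_i)] = [17, 7].
Since 17 > 7, the intersection is empty.
Length = 0

0


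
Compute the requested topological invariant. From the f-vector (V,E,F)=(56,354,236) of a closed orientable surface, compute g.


chi = V - E + F = 56 - 354 + 236 = -62
For orientable closed surface: chi = 2 - 2g, so g = (2 - chi)/2.
g = (2 - (-62)) / 2 = 64 / 2 = 32

32


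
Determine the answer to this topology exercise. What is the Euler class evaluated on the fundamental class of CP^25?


For any closed oriented manifold, <e(TM),[M]> = chi(M).
chi(CP^25) = 25+1 = 26

26


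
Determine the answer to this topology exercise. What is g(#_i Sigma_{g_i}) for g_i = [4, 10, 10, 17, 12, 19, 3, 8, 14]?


Genus is additive under connected sum of orientable surfaces.
g = 4 + 10 + 10 + 17 + 12 + 19 + 3 + 8 + 14 = 97

97


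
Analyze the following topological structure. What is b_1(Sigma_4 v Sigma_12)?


For a wedge: H_1(A v B) = H_1(A) + H_1(B).
b_1(Sigma_4) = 8, b_1(Sigma_12) = 24.
b_1 = 8 + 24 = 32

32


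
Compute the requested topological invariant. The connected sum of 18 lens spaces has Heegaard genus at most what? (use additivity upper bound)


Heegaard genus satisfies g(A#B) <= g(A) + g(B).
Each lens space has g = 1.
Upper bound: 18 * 1 = 18

18


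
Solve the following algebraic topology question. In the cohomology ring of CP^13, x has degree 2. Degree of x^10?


|x| = 2 in H^*(CP^n).
|x^10| = 10 * |x| = 10 * 2 = 20

20


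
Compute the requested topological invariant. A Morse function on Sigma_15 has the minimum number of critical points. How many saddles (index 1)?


A perfect Morse function has m_k = b_k.
For Sigma_15: b_0=1, b_1=2g=30, b_2=1.
Saddles m_1 = 2g = 30

30


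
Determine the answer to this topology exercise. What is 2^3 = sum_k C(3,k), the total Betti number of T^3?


b_k(T^3) = C(3,k), so the sum over k is sum_k C(3,k) = 2^3.
Total = 2^3 = 8

8


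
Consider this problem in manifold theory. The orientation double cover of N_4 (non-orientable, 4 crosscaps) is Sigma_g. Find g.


chi(N_4) = 2 - 4 = -2.
Double cover: chi(Sigma_g) = 2 * chi(N_4) = 2*(-2) = -4.
2 - 2g = -4, so g = (2 - (-4))/2 = 6/2 = 3

3


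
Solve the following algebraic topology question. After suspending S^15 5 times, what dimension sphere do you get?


Each suspension raises dimension by 1: Sigma S^n = S^{n+1}.
Sigma^5 S^15 = S^{15+5} = S^20

20


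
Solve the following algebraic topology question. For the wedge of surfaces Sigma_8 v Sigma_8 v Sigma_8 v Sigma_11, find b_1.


For a wedge X v Y: reduced H_k(X v Y) = H_k(X) + H_k(Y).
Each Sigma_g contributes b_1 = 2g.
b_1 = 16 + 16 + 16 + 22 = 70

70


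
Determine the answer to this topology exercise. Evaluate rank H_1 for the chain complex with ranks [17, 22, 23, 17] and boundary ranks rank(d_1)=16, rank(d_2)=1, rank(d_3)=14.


rank H_k = rank(ker d_k) - rank(im d_{k+1}).
rank(ker d_1) = rank(C_1) - rank(d_1) = 22 - 16 = 6.
rank(im d_{1+1}) = 1.
rank H_1 = 6 - 1 = 5

5


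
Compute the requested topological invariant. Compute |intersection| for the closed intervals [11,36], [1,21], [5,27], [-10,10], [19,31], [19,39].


Intersection = [max(a_i), min(b_i)] = [19, 10].
Since 19 > 10, the intersection is empty.
Length = 0

0


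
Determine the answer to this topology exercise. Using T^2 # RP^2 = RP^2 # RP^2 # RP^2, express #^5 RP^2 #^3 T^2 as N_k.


Since a >= 1, the sum is non-orientable; each T^2 can be replaced by RP^2 # RP^2 (since T^2#RP^2 = 3RP^2).
Total crosscaps k = 5 + 2*3 = 11.
Check via chi: chi = 5*1 + 3*0 - (5+3-1)*2 = -9 = 2 - k = -9. Consistent.

11


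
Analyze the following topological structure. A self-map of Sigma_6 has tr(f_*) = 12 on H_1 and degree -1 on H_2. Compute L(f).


L(f) = tr(f_0*) - tr(f_1*) + tr(f_2*).
= 1 - (12) + (-1)
= -12

-12


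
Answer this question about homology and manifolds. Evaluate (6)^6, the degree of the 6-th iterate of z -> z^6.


deg(f) = 6. Degree is multiplicative: deg(f^6) = (deg f)^6.
deg(f^6) = (6)^6 = 46656

46656


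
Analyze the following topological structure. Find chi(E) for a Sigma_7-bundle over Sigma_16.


For a fiber bundle F -> E -> B (with CW structure): chi(E) = chi(B) * chi(F).
chi(Sigma_16) = -30, chi(Sigma_7) = -12.
chi(E) = (-30) * (-12) = 360

360


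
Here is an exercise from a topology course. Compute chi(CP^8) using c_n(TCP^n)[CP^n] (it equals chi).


For any closed oriented manifold, <e(TM),[M]> = chi(M).
chi(CP^8) = 8+1 = 9

9


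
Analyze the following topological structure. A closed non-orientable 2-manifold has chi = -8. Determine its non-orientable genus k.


chi = 2 - k for closed non-orientable surfaces with k crosscaps.
-8 = 2 - k
k = 2 - (-8) = 10

10


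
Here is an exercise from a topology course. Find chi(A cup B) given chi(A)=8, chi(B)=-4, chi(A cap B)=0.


chi(A cup B) = chi(A) + chi(B) - chi(A cap B)
= 8 + (-4) - (0)
= 4

4


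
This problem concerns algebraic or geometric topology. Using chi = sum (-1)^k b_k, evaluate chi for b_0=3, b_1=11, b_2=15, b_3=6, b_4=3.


chi = sum_k (-1)^k b_k.
= (3) + (-11) + (15) + (-6) + (3)
= 4

4


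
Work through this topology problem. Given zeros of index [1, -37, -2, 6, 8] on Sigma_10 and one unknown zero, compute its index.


Poincare-Hopf: sum of indices = chi(M).
chi(Sigma_10) = 2 - 2*10 = -18.
Sum of known indices = -24.
x = chi - (sum known) = -18 - (-24) = 6

6


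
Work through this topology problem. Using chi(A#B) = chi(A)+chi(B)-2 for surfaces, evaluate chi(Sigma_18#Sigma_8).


chi(Sigma_18) = 2 - 2*18 = -34
chi(Sigma_8) = 2 - 2*8 = -14
For surfaces: chi(A#B) = chi(A) + chi(B) - 2.
chi = -34 + -14 - 2 = -50

-50


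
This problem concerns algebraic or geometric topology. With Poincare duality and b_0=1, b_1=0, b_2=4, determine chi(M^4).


By Poincare duality b_k = b_{4-k}, so full Betti numbers: b_0=1, b_1=0, b_2=4, b_3=0, b_4=1.
chi = sum (-1)^k b_k = 6

6


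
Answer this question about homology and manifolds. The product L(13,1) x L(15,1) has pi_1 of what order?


pi_1(X x Y) = pi_1(X) x pi_1(Y).
pi_1(L(13,1)) = Z/13, pi_1(L(15,1)) = Z/15.
|Z/13 x Z/15| = 13 * 15 = 195

195


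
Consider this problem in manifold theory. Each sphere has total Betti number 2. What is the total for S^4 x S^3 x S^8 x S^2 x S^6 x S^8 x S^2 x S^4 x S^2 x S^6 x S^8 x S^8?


Total Betti number is multiplicative under products.
Each S^d (d>=1) has total Betti number 2.
There are 12 sphere factors.
Total = 2^12 = 4096

4096


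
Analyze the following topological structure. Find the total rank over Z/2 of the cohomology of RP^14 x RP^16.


dim H^*(RP^n; Z/2) = n+1 (one Z/2 in each degree 0..n).
Total Betti number is multiplicative.
Total = (14+1) * (16+1) = 15 * 17 = 255

255


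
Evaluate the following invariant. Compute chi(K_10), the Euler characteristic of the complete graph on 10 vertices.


K_10: V = 10, E = C(10,2) = 45.
chi = V - E = 10 - 45 = -35

-35


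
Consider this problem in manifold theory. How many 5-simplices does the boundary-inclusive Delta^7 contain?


Delta^7 has 7+1 vertices. A 5-face is a choice of 5+1 vertices.
f_5 = C(7+1, 5+1) = C(8,6) = 28

28


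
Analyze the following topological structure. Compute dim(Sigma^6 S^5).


Each suspension raises dimension by 1: Sigma S^n = S^{n+1}.
Sigma^6 S^5 = S^{5+6} = S^11

11


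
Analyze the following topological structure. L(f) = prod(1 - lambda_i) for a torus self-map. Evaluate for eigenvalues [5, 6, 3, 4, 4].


For a torus self-map: L(f) = det(I - A) where A acts on H_1.
L(f) = (1-5) * (1-6) * (1-3) * (1-4) * (1-4) = -4 * -5 * -2 * -3 * -3 = -360

-360


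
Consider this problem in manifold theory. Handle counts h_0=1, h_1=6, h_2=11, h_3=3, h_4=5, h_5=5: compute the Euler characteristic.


Handles of index k contribute (-1)^k to chi (same as CW cells).
chi = (1) + (-6) + (11) + (-3) + (5) + (-5) = 3

3


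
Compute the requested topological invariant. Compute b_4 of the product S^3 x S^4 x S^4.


Each S^d has Poincare polynomial 1 + t^d.
The product S^3 x S^4 x S^4 has Poincare polynomial prod(1+t^d_i).
Expanding: b_0=1, b_3=1, b_4=2, b_7=2, b_8=1, b_11=1.
b_4 = 2

2


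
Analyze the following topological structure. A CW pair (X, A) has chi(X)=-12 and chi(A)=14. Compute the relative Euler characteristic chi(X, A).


Relative Euler characteristic: chi(X, A) = chi(X) - chi(A).
= -12 - (14) = -26

-26


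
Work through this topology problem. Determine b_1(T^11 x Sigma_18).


pi_1(A x B) = pi_1(A) x pi_1(B); rank of abelianization = b_1.
b_1(T^11) = 11, b_1(Sigma_18) = 2*18 = 36.
b_1(product) = 11 + 36 = 47

47


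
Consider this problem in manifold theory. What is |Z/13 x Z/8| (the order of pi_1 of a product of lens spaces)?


pi_1(X x Y) = pi_1(X) x pi_1(Y).
pi_1(L(13,1)) = Z/13, pi_1(L(8,1)) = Z/8.
|Z/13 x Z/8| = 13 * 8 = 104

104


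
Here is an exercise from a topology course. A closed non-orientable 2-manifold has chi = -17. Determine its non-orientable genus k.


chi = 2 - k for closed non-orientable surfaces with k crosscaps.
-17 = 2 - k
k = 2 - (-17) = 19

19


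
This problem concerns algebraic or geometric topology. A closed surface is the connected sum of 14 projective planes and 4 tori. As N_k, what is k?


Since a >= 1, the sum is non-orientable; each T^2 can be replaced by RP^2 # RP^2 (since T^2#RP^2 = 3RP^2).
Total crosscaps k = 14 + 2*4 = 22.
Check via chi: chi = 14*1 + 4*0 - (14+4-1)*2 = -20 = 2 - k = -20. Consistent.

22


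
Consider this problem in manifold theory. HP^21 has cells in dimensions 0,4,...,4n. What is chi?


HP^21 has one cell in each dimension 0, 4, ..., 4*21 (21+1 cells, all even-dim).
chi = 21 + 1 = 22

22


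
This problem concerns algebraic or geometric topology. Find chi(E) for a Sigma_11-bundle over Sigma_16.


For a fiber bundle F -> E -> B (with CW structure): chi(E) = chi(B) * chi(F).
chi(Sigma_16) = -30, chi(Sigma_11) = -20.
chi(E) = (-30) * (-20) = 600

600


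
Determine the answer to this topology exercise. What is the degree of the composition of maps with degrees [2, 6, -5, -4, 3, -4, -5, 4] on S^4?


Degree is multiplicative: deg(composition) = product of degrees.
= (2) * (6) * (-5) * (-4) * (3) * (-4) * (-5) * (4) = 57600

57600


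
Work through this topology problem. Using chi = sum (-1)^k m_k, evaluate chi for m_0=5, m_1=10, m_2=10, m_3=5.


Morse theory: chi(M) = sum_k (-1)^k m_k where m_k = #(index-k critical points).
= (5) + (-10) + (10) + (-5) = 0

0


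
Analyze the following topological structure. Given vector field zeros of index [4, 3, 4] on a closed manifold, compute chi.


Poincare-Hopf: chi(M) = sum of indices of zeros.
chi = (4) + (3) + (4) = 11

11


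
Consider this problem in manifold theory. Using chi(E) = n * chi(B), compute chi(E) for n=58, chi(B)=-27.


For a finite covering: chi(E) = (number of sheets) * chi(B).
chi(E) = 58 * (-27) = -1566

-1566


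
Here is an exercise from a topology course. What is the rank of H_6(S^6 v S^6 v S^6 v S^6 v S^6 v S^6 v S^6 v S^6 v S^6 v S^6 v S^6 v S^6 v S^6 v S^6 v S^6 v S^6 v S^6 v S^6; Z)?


For a wedge of spheres, H_k (k>0) is free on one generator per sphere of dimension k.
Spheres of dimension 6: count = 18.
b_6 = 18

18


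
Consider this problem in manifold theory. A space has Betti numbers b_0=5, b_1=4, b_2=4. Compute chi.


chi = sum_k (-1)^k b_k.
= (5) + (-4) + (4)
= 5

5


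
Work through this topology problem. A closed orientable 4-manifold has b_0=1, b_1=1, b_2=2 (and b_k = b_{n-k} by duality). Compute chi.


By Poincare duality b_k = b_{4-k}, so full Betti numbers: b_0=1, b_1=1, b_2=2, b_3=1, b_4=1.
chi = sum (-1)^k b_k = 2

2


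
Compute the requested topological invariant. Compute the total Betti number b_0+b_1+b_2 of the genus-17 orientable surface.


For Sigma_17: b_0 = 1, b_1 = 2g = 34, b_2 = 1.
Total = 1 + 34 + 1 = 36

36


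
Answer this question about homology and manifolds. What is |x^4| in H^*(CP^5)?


|x| = 2 in H^*(CP^n).
|x^4| = 4 * |x| = 4 * 2 = 8

8


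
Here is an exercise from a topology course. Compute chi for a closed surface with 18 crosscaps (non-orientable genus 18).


For a non-orientable closed surface with k crosscaps: chi = 2 - k.
Here k = 18.
chi = 2 - 18 = -16

-16


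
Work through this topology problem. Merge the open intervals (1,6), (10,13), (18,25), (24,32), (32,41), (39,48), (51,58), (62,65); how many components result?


Sort and merge overlapping open intervals.
Merged: (1,6), (10,13), (18,32), (32,48), (51,58), (62,65).
Number of components = 6

6


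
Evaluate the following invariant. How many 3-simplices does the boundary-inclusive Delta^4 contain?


Delta^4 has 4+1 vertices. A 3-face is a choice of 3+1 vertices.
f_3 = C(4+1, 3+1) = C(5,4) = 5

5


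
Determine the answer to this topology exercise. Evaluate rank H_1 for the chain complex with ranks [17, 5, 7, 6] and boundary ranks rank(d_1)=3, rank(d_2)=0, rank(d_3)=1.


rank H_k = rank(ker d_k) - rank(im d_{k+1}).
rank(ker d_1) = rank(C_1) - rank(d_1) = 5 - 3 = 2.
rank(im d_{1+1}) = 0.
rank H_1 = 2 - 0 = 2

2


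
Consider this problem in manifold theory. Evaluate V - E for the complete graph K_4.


K_4: V = 4, E = C(4,2) = 6.
chi = V - E = 4 - 6 = -2

-2


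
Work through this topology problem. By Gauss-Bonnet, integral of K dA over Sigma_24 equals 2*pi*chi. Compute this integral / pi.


Gauss-Bonnet: integral K dA = 2*pi*chi(M).
chi(Sigma_24) = 2 - 2*24 = -46.
(integral K dA)/pi = 2*chi = 2*(-46) = -92

-92


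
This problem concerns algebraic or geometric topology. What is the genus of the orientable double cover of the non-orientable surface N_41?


chi(N_41) = 2 - 41 = -39.
Double cover: chi(Sigma_g) = 2 * chi(N_41) = 2*(-39) = -78.
2 - 2g = -78, so g = (2 - (-78))/2 = 80/2 = 40

40


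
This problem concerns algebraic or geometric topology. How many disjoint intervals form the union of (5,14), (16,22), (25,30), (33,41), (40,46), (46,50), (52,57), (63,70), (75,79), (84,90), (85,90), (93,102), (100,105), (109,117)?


Sort and merge overlapping open intervals.
Merged: (5,14), (16,22), (25,30), (33,46), (46,50), (52,57), (63,70), (75,79), (84,90), (93,105), (109,117).
Number of components = 11

11


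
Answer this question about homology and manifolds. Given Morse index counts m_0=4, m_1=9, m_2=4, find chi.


Morse theory: chi(M) = sum_k (-1)^k m_k where m_k = #(index-k critical points).
= (4) + (-9) + (4) = -1

-1


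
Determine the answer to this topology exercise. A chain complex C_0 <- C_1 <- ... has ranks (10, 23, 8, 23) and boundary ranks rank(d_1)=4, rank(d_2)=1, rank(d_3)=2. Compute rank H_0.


rank H_k = rank(ker d_k) - rank(im d_{k+1}).
rank(ker d_0) = rank(C_0) - rank(d_0) = 10 - 0 = 10.
rank(im d_{0+1}) = 4.
rank H_0 = 10 - 4 = 6

6


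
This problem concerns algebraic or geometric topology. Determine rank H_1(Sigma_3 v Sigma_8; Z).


For a wedge: H_1(A v B) = H_1(A) + H_1(B).
b_1(Sigma_3) = 6, b_1(Sigma_8) = 16.
b_1 = 6 + 16 = 22

22


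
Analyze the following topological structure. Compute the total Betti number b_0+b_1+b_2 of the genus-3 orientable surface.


For Sigma_3: b_0 = 1, b_1 = 2g = 6, b_2 = 1.
Total = 1 + 6 + 1 = 8

8


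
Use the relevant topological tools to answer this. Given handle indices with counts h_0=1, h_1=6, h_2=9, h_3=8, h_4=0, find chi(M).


Handles of index k contribute (-1)^k to chi (same as CW cells).
chi = (1) + (-6) + (9) + (-8) + (0) = -4

-4


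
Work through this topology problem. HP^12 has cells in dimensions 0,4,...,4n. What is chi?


HP^12 has one cell in each dimension 0, 4, ..., 4*12 (12+1 cells, all even-dim).
chi = 12 + 1 = 13

13


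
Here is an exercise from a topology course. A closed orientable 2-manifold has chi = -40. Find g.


chi = 2 - 2g for closed orientable surfaces.
-40 = 2 - 2g
2g = 2 - (-40) = 42
g = 21

21


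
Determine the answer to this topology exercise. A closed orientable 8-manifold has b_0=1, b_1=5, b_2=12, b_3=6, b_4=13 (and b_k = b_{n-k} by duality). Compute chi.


By Poincare duality b_k = b_{8-k}, so full Betti numbers: b_0=1, b_1=5, b_2=12, b_3=6, b_4=13, b_5=6, b_6=12, b_7=5, b_8=1.
chi = sum (-1)^k b_k = 17

17


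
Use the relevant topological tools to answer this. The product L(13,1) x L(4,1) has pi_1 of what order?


pi_1(X x Y) = pi_1(X) x pi_1(Y).
pi_1(L(13,1)) = Z/13, pi_1(L(4,1)) = Z/4.
|Z/13 x Z/4| = 13 * 4 = 52

52


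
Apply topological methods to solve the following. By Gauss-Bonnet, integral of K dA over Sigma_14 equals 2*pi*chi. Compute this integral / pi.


Gauss-Bonnet: integral K dA = 2*pi*chi(M).
chi(Sigma_14) = 2 - 2*14 = -26.
(integral K dA)/pi = 2*chi = 2*(-26) = -52

-52


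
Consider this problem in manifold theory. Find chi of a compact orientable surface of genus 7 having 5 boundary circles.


For a compact orientable surface with genus g and b boundary components: chi = 2 - 2g - b.
chi = 2 - 2*7 - 5 = 2 - 14 - 5 = -17

-17


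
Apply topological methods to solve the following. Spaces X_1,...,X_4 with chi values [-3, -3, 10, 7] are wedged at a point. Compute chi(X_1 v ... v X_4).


chi(A v B) = chi(A) + chi(B) - 1 (one point identified).
For 4 spaces: chi = (sum chi_i) - (4 - 1).
sum = 11; chi = 11 - 3 = 8

8


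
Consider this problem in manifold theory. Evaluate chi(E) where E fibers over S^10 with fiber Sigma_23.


chi(S^10) = 2 (n even), chi(Sigma_23) = 2 - 2*23 = -44.
chi(E) = 2 * (-44) = -88

-88


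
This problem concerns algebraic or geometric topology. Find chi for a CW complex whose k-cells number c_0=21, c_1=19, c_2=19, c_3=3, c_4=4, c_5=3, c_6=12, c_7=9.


chi = sum_k (-1)^k c_k.
= (-1)^0*21 + (-1)^1*19 + (-1)^2*19 + (-1)^3*3 + (-1)^4*4 + (-1)^5*3 + (-1)^6*12 + (-1)^7*9
= (21) + (-19) + (19) + (-3) + (4) + (-3) + (12) + (-9)
= 22

22


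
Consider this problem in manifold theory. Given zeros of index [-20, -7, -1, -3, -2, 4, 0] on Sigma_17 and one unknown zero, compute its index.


Poincare-Hopf: sum of indices = chi(M).
chi(Sigma_17) = 2 - 2*17 = -32.
Sum of known indices = -29.
x = chi - (sum known) = -32 - (-29) = -3

-3


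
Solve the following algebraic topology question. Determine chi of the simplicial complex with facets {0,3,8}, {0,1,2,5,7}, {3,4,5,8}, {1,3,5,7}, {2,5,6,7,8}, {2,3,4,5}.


Enumerate all faces; f-vector: f_0=9, f_1=28, f_2=30, f_3=13, f_4=2.
chi = sum (-1)^k f_k = 0

0


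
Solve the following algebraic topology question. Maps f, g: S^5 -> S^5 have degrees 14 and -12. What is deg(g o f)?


Degree is multiplicative under composition: deg(g o f) = deg(g) * deg(f).
= -12 * 14 = -168

-168


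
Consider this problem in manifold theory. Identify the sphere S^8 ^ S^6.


S^m ^ S^n = S^{m+n}.
k = 8 + 6 = 14

14


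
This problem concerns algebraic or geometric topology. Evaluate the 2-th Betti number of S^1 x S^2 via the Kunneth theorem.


Each S^d has Poincare polynomial 1 + t^d.
The product S^1 x S^2 has Poincare polynomial prod(1+t^d_i).
Expanding: b_0=1, b_1=1, b_2=1, b_3=1.
b_2 = 1

1


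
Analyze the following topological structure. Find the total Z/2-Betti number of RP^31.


H^k(RP^31; Z/2) = Z/2 for each 0 <= k <= 31.
Total dimension = 31 + 1 = 32

32


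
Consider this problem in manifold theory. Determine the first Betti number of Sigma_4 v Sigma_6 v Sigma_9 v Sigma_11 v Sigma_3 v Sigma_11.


For a wedge X v Y: reduced H_k(X v Y) = H_k(X) + H_k(Y).
Each Sigma_g contributes b_1 = 2g.
b_1 = 8 + 12 + 18 + 22 + 6 + 22 = 88

88


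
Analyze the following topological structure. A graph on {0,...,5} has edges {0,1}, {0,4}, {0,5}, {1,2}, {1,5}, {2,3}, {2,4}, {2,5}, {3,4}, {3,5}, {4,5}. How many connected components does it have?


Run DFS/union-find over 6 vertices.
V = 6, E = 11.
Number of components = 1

1


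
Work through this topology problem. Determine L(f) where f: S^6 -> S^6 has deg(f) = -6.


On S^6: L(f) = tr(f_0*) + (-1)^6 tr(f_6*) = 1 + (-1)^6 * deg(f).
L(f) = 1 + (-1)^6 * -6 = 1 + -6 = -5

-5


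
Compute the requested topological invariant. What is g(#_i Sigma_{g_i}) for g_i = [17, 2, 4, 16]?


Genus is additive under connected sum of orientable surfaces.
g = 17 + 2 + 4 + 16 = 39

39


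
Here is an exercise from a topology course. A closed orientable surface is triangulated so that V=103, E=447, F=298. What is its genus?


chi = V - E + F = 103 - 447 + 298 = -46
For orientable closed surface: chi = 2 - 2g, so g = (2 - chi)/2.
g = (2 - (-46)) / 2 = 48 / 2 = 24

24


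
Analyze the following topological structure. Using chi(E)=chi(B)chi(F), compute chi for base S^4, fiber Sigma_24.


chi(S^4) = 2 (n even), chi(Sigma_24) = 2 - 2*24 = -46.
chi(E) = 2 * (-46) = -92

-92


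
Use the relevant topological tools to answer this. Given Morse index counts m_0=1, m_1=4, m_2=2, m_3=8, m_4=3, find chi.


Morse theory: chi(M) = sum_k (-1)^k m_k where m_k = #(index-k critical points).
= (1) + (-4) + (2) + (-8) + (3) = -6

-6


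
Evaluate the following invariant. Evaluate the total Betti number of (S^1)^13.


b_k(T^13) = C(13,k), so the sum over k is sum_k C(13,k) = 2^13.
Total = 2^13 = 8192

8192


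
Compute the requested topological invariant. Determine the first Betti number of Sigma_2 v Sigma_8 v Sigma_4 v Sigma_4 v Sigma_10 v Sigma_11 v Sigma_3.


For a wedge X v Y: reduced H_k(X v Y) = H_k(X) + H_k(Y).
Each Sigma_g contributes b_1 = 2g.
b_1 = 4 + 16 + 8 + 8 + 20 + 22 + 6 = 84

84


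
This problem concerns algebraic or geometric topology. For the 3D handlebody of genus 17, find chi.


A genus-g handlebody deformation retracts to a wedge of g circles.
chi(vee_g S^1) = 1 - g.
chi(H_17) = 1 - 17 = -16

-16


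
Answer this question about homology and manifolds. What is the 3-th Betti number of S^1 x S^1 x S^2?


Each S^d has Poincare polynomial 1 + t^d.
The product S^1 x S^1 x S^2 has Poincare polynomial prod(1+t^d_i).
Expanding: b_0=1, b_1=2, b_2=2, b_3=2, b_4=1.
b_3 = 2

2


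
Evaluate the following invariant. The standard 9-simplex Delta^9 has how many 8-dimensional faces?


Delta^9 has 9+1 vertices. A 8-face is a choice of 8+1 vertices.
f_8 = C(9+1, 8+1) = C(10,9) = 10

10


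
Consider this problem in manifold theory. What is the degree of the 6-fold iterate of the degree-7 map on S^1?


deg(f) = 7. Degree is multiplicative: deg(f^6) = (deg f)^6.
deg(f^6) = (7)^6 = 117649

117649


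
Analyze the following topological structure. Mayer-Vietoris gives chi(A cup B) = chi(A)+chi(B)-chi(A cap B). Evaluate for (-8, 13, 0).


chi(A cup B) = chi(A) + chi(B) - chi(A cap B)
= -8 + (13) - (0)
= 5

5


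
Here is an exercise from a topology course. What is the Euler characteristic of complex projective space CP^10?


CP^10 has one cell in each even dimension 0, 2, ..., 2*10 (10+1 cells total).
All cells are even-dimensional, so chi = number of cells.
chi = 10 + 1 = 11

11


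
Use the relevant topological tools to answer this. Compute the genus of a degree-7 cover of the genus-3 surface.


For an n-sheeted cover: chi(E) = n * chi(B).
chi(Sigma_3) = 2 - 2*3 = -4.
chi(E) = 7 * (-4) = -28.
genus(E) = (2 - chi(E))/2 = (2 - (-28))/2 = 30/2 = 15

15


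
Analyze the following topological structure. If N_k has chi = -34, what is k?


chi = 2 - k for closed non-orientable surfaces with k crosscaps.
-34 = 2 - k
k = 2 - (-34) = 36

36


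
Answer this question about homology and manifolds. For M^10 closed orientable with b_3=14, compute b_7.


Poincare duality for closed orientable n-manifolds: b_k = b_{n-k}.
Here n = 10, so b_7 = b_3 = 14

14


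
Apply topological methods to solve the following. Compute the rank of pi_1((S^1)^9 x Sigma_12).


pi_1(A x B) = pi_1(A) x pi_1(B); rank of abelianization = b_1.
b_1(T^9) = 9, b_1(Sigma_12) = 2*12 = 24.
b_1(product) = 9 + 24 = 33

33


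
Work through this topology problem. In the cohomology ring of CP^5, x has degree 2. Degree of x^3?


|x| = 2 in H^*(CP^n).
|x^3| = 3 * |x| = 3 * 2 = 6

6


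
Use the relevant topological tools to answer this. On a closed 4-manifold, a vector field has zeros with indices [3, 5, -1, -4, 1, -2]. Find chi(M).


Poincare-Hopf: chi(M) = sum of indices of zeros.
chi = (3) + (5) + (-1) + (-4) + (1) + (-2) = 2

2


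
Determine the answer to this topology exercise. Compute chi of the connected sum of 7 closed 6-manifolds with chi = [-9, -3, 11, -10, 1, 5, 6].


For n-manifolds: chi(A#B) = chi(A) + chi(B) - chi(S^6).
chi(S^6) = 1 + (-1)^6 = 2.
chi(#) = (sum chi_i) - (7-1)*chi(S^6) = 1 - 6*2 = -11

-11


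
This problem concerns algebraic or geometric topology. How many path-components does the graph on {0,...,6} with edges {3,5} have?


Run DFS/union-find over 7 vertices.
V = 7, E = 1.
Number of components = 6

6


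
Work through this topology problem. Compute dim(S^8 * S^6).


Join of spheres: S^m * S^n = S^{m+n+1}.
dim = 8 + 6 + 1 = 15

15


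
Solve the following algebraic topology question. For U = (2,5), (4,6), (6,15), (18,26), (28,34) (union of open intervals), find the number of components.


Sort and merge overlapping open intervals.
Merged: (2,6), (6,15), (18,26), (28,34).
Number of components = 4

4


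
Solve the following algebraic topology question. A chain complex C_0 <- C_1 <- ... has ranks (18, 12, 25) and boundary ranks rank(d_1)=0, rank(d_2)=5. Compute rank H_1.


rank H_k = rank(ker d_k) - rank(im d_{k+1}).
rank(ker d_1) = rank(C_1) - rank(d_1) = 12 - 0 = 12.
rank(im d_{1+1}) = 5.
rank H_1 = 12 - 5 = 7

7


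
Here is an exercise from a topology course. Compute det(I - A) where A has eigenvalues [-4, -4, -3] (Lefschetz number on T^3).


For a torus self-map: L(f) = det(I - A) where A acts on H_1.
L(f) = (1--4) * (1--4) * (1--3) = 5 * 5 * 4 = 100

100


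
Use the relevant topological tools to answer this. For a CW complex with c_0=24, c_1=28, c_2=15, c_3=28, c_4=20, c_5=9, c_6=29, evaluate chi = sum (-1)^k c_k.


chi = sum_k (-1)^k c_k.
= (-1)^0*24 + (-1)^1*28 + (-1)^2*15 + (-1)^3*28 + (-1)^4*20 + (-1)^5*9 + (-1)^6*29
= (24) + (-28) + (15) + (-28) + (20) + (-9) + (29)
= 23

23


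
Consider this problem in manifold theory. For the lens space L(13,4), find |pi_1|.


pi_1(L(p,q)) = Z/pZ for any q coprime to p.
|pi_1(L(13,4))| = 13

13


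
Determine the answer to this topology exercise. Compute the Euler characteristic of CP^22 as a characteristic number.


For any closed oriented manifold, <e(TM),[M]> = chi(M).
chi(CP^22) = 22+1 = 23

23
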